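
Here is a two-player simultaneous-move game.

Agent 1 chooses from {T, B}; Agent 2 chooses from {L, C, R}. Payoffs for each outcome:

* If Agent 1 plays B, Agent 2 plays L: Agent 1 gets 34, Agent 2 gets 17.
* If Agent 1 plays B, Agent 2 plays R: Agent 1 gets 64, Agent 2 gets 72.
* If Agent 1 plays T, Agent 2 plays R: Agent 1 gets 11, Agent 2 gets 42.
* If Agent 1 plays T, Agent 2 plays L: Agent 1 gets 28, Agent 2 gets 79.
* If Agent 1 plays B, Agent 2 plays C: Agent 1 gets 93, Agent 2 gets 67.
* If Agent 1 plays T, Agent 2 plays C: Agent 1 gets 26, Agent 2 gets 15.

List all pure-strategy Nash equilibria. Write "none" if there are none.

Agent 1 against L: payoffs 28, 34 → best response B.
Agent 1 against C: payoffs 26, 93 → best response B.
Agent 1 against R: payoffs 11, 64 → best response B.
Agent 2 against T: payoffs 79, 15, 42 → best response L.
Agent 2 against B: payoffs 17, 67, 72 → best response R.
Mutual best responses: (B, R).

(B, R)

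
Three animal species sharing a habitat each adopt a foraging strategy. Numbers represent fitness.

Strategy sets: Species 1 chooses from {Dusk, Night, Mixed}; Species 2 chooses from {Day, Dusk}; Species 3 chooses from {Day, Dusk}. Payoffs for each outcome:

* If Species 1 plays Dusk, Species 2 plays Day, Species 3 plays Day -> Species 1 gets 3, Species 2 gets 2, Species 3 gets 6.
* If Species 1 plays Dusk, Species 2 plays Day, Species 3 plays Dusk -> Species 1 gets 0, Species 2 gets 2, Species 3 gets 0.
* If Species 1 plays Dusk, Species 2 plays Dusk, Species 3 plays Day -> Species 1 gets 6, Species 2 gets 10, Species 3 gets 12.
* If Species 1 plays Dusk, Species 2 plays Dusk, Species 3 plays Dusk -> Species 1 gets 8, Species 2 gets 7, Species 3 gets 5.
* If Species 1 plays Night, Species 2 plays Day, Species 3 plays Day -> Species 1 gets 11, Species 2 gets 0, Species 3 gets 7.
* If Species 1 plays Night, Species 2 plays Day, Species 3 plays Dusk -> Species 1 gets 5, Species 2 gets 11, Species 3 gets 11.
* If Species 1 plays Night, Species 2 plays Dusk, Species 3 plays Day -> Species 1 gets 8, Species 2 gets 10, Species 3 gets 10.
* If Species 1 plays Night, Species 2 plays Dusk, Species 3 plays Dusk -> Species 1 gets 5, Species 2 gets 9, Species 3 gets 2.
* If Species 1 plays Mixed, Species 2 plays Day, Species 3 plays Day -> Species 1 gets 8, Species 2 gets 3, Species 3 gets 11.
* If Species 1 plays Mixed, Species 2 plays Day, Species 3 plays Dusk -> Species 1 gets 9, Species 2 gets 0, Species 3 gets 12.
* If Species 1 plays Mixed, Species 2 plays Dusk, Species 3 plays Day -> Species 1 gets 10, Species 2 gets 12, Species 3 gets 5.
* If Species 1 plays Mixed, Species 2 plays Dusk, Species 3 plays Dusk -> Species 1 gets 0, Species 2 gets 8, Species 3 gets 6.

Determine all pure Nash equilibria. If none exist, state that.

none

For each player, find the best response to each opponent profile; mutual best responses are the pure NE.
Species 1 against (Day, Day): payoffs 3, 11, 8 → best response Night.
Species 1 against (Day, Dusk): payoffs 0, 5, 9 → best response Mixed.
Species 1 against (Dusk, Day): payoffs 6, 8, 10 → best response Mixed.
Species 1 against (Dusk, Dusk): payoffs 8, 5, 0 → best response Dusk.
Species 2 against (Dusk, Day): payoffs 2, 10 → best response Dusk.
Species 2 against (Dusk, Dusk): payoffs 2, 7 → best response Dusk.
Species 2 against (Night, Day): payoffs 0, 10 → best response Dusk.
Species 2 against (Night, Dusk): payoffs 11, 9 → best response Day.
Species 2 against (Mixed, Day): payoffs 3, 12 → best response Dusk.
Species 2 against (Mixed, Dusk): payoffs 0, 8 → best response Dusk.
Species 3 against (Dusk, Day): payoffs 6, 0 → best response Day.
Species 3 against (Dusk, Dusk): payoffs 12, 5 → best response Day.
Species 3 against (Night, Day): payoffs 7, 11 → best response Dusk.
Species 3 against (Night, Dusk): payoffs 10, 2 → best response Day.
Species 3 against (Mixed, Day): payoffs 11, 12 → best response Dusk.
Species 3 against (Mixed, Dusk): payoffs 5, 6 → best response Dusk.
No profile is a mutual best response for all players.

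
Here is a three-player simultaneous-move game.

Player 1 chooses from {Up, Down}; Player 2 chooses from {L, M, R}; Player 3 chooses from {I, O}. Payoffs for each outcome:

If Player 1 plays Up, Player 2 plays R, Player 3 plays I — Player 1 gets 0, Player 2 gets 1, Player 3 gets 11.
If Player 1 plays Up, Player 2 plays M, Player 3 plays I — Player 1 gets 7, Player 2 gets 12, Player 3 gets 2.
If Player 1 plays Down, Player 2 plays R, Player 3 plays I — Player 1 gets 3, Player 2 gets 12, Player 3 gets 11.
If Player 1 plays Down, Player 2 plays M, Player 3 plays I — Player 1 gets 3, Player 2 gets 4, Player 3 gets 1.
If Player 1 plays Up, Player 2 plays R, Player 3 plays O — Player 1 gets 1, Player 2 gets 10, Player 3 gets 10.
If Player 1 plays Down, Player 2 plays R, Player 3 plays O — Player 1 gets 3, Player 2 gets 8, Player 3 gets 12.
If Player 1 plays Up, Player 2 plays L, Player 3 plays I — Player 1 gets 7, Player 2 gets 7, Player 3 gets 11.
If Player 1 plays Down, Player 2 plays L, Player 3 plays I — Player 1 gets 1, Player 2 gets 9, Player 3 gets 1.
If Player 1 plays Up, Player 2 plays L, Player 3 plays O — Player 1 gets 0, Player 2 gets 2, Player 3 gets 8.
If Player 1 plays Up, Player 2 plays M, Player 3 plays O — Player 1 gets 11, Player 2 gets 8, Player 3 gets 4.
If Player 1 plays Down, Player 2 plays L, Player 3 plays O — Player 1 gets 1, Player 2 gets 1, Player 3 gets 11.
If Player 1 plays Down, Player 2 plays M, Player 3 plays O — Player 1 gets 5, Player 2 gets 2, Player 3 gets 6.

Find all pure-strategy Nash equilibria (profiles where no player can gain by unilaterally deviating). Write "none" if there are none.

The unique pure-strategy Nash equilibrium is (Down, R, O).

(Up, L, I): Player 2 can switch to M (7 → 12). Not NE.
(Up, L, O): Player 1 can switch to Down (0 → 1). Not NE.
(Up, M, I): Player 3 can switch to O (2 → 4). Not NE.
(Up, M, O): Player 2 can switch to R (8 → 10). Not NE.
(Up, R, I): Player 1 can switch to Down (0 → 3). Not NE.
(Up, R, O): Player 1 can switch to Down (1 → 3). Not NE.
(Down, R, O): Player 1 gets 3, best alternative 1; Player 2 gets 8, best alternative 2; Player 3 gets 12, best alternative 11. No profitable deviation — NE.
(The remaining 5 profiles each have a profitable deviation by the same check.)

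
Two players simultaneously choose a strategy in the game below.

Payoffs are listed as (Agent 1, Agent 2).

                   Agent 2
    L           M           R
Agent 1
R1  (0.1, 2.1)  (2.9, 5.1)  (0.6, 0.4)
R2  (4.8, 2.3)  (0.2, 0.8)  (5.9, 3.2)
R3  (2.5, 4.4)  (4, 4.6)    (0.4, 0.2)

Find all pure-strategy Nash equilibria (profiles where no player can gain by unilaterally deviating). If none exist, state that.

(R2, R), (R3, M)

Agent 1 against L: payoffs 0.1, 4.8, 2.5 → best response R2.
Agent 1 against M: payoffs 2.9, 0.2, 4 → best response R3.
Agent 1 against R: payoffs 0.6, 5.9, 0.4 → best response R2.
Agent 2 against R1: payoffs 2.1, 5.1, 0.4 → best response M.
Agent 2 against R2: payoffs 2.3, 0.8, 3.2 → best response R.
Agent 2 against R3: payoffs 4.4, 4.6, 0.2 → best response M.
Mutual best responses: (R2, R); (R3, M).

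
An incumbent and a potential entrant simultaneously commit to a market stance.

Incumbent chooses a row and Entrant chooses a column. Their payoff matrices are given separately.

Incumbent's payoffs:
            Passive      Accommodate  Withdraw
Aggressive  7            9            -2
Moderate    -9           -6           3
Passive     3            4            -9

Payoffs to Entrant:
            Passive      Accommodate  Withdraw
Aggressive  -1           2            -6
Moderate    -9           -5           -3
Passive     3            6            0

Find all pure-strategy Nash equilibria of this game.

Pure-strategy Nash equilibria: (Aggressive, Accommodate); (Moderate, Withdraw)

Incumbent against Passive: payoffs 7, -9, 3 → best response Aggressive.
Incumbent against Accommodate: payoffs 9, -6, 4 → best response Aggressive.
Incumbent against Withdraw: payoffs -2, 3, -9 → best response Moderate.
Entrant against Aggressive: payoffs -1, 2, -6 → best response Accommodate.
Entrant against Moderate: payoffs -9, -5, -3 → best response Withdraw.
Entrant against Passive: payoffs 3, 6, 0 → best response Accommodate.
Mutual best responses: (Aggressive, Accommodate); (Moderate, Withdraw).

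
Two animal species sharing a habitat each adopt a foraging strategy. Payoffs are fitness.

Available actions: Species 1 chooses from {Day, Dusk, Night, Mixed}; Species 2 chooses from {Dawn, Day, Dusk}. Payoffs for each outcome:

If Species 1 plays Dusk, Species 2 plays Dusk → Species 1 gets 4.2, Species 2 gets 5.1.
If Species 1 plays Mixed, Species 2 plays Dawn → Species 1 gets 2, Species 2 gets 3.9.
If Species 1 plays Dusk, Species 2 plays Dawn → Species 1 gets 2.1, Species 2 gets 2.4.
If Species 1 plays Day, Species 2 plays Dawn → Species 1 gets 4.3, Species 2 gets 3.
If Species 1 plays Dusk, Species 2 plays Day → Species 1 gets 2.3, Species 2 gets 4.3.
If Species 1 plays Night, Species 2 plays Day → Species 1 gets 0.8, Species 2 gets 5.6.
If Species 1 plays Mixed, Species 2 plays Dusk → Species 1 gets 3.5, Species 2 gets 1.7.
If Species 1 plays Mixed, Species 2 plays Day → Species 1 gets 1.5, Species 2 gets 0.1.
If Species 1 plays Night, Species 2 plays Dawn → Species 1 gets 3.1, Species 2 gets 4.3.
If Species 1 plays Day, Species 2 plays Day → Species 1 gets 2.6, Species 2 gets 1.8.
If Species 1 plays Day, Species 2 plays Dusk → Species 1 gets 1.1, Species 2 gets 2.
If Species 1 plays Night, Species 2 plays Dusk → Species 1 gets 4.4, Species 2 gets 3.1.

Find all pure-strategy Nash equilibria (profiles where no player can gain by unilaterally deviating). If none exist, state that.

Check each profile: it is a Nash equilibrium iff no player can strictly gain by switching unilaterally.
(Day, Dawn): Species 1 gets 4.3, best alternative 3.1; Species 2 gets 3, best alternative 2. No profitable deviation — NE.
(Day, Day): Species 2 can switch to Dawn (1.8 → 3). Not NE.
(Day, Dusk): Species 1 can switch to Dusk (1.1 → 4.2). Not NE.
(Dusk, Dawn): Species 1 can switch to Day (2.1 → 4.3). Not NE.
(Dusk, Day): Species 1 can switch to Day (2.3 → 2.6). Not NE.
(Dusk, Dusk): Species 1 can switch to Night (4.2 → 4.4). Not NE.
(Night, Dawn): Species 1 can switch to Day (3.1 → 4.3). Not NE.
(Night, Day): Species 1 can switch to Day (0.8 → 2.6). Not NE.
(Night, Dusk): Species 2 can switch to Dawn (3.1 → 4.3). Not NE.
(Mixed, Dawn): Species 1 can switch to Day (2 → 4.3). Not NE.
(Mixed, Day): Species 1 can switch to Day (1.5 → 2.6). Not NE.
(The remaining 1 profile has a profitable deviation by the same check.)

(Day, Dawn)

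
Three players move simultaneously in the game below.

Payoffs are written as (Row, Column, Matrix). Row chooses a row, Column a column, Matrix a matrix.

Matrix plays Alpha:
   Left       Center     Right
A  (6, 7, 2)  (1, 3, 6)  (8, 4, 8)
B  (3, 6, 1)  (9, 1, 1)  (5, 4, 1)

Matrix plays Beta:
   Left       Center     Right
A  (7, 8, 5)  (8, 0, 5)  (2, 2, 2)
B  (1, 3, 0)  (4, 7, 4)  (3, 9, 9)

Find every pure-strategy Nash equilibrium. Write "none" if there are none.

Row against (Left, Alpha): payoffs 6, 3 → best response A.
Row against (Left, Beta): payoffs 7, 1 → best response A.
Row against (Center, Alpha): payoffs 1, 9 → best response B.
Row against (Center, Beta): payoffs 8, 4 → best response A.
Row against (Right, Alpha): payoffs 8, 5 → best response A.
Row against (Right, Beta): payoffs 2, 3 → best response B.
Column against (A, Alpha): payoffs 7, 3, 4 → best response Left.
Column against (A, Beta): payoffs 8, 0, 2 → best response Left.
Column against (B, Alpha): payoffs 6, 1, 4 → best response Left.
Column against (B, Beta): payoffs 3, 7, 9 → best response Right.
Matrix against (A, Left): payoffs 2, 5 → best response Beta.
Matrix against (A, Center): payoffs 6, 5 → best response Alpha.
Matrix against (A, Right): payoffs 8, 2 → best response Alpha.
Matrix against (B, Left): payoffs 1, 0 → best response Alpha.
Matrix against (B, Center): payoffs 1, 4 → best response Beta.
Matrix against (B, Right): payoffs 1, 9 → best response Beta.
Mutual best responses: (A, Left, Beta); (B, Right, Beta).

Pure-strategy Nash equilibria: (A, Left, Beta); (B, Right, Beta)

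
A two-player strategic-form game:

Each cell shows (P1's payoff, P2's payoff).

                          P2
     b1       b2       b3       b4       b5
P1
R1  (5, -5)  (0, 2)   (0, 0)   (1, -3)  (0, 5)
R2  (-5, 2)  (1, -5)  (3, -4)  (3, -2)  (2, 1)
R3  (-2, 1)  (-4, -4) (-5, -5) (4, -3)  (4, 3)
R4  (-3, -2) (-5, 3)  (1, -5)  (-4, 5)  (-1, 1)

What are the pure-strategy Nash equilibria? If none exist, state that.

Mark each player's best response to every combination of opponents' strategies; a profile where every player is best-responding is a pure Nash equilibrium.
P1 against b1: payoffs 5, -5, -2, -3 → best response R1.
P1 against b2: payoffs 0, 1, -4, -5 → best response R2.
P1 against b3: payoffs 0, 3, -5, 1 → best response R2.
P1 against b4: payoffs 1, 3, 4, -4 → best response R3.
P1 against b5: payoffs 0, 2, 4, -1 → best response R3.
P2 against R1: payoffs -5, 2, 0, -3, 5 → best response b5.
P2 against R2: payoffs 2, -5, -4, -2, 1 → best response b1.
P2 against R3: payoffs 1, -4, -5, -3, 3 → best response b5.
P2 against R4: payoffs -2, 3, -5, 5, 1 → best response b4.
Mutual best responses: (R3, b5).

The unique pure-strategy Nash equilibrium is (R3, b5).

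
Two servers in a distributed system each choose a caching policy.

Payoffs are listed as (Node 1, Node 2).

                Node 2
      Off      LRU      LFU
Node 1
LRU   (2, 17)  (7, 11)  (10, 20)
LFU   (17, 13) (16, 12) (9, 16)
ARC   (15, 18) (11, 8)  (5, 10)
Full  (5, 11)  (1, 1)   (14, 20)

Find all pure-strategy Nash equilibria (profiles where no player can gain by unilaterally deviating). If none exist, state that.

Pure NE: (Full, LFU)

(LRU, Off): Node 1 can switch to LFU (2 → 17). Not NE.
(LRU, LRU): Node 1 can switch to LFU (7 → 16). Not NE.
(LRU, LFU): Node 1 can switch to Full (10 → 14). Not NE.
(LFU, Off): Node 2 can switch to LFU (13 → 16). Not NE.
(LFU, LRU): Node 2 can switch to Off (12 → 13). Not NE.
(LFU, LFU): Node 1 can switch to LRU (9 → 10). Not NE.
(Full, LFU): Node 1 gets 14, best alternative 10; Node 2 gets 20, best alternative 11. No profitable deviation — NE.
(The remaining 5 profiles each have a profitable deviation by the same check.)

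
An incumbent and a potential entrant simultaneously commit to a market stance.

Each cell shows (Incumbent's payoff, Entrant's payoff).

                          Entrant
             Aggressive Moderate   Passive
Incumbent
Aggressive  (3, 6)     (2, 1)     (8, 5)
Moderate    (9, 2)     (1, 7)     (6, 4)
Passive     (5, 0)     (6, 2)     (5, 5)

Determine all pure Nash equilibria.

There is no pure-strategy Nash equilibrium.

Incumbent against Aggressive: payoffs 3, 9, 5 → best response Moderate.
Incumbent against Moderate: payoffs 2, 1, 6 → best response Passive.
Incumbent against Passive: payoffs 8, 6, 5 → best response Aggressive.
Entrant against Aggressive: payoffs 6, 1, 5 → best response Aggressive.
Entrant against Moderate: payoffs 2, 7, 4 → best response Moderate.
Entrant against Passive: payoffs 0, 2, 5 → best response Passive.
No profile is a mutual best response for all players.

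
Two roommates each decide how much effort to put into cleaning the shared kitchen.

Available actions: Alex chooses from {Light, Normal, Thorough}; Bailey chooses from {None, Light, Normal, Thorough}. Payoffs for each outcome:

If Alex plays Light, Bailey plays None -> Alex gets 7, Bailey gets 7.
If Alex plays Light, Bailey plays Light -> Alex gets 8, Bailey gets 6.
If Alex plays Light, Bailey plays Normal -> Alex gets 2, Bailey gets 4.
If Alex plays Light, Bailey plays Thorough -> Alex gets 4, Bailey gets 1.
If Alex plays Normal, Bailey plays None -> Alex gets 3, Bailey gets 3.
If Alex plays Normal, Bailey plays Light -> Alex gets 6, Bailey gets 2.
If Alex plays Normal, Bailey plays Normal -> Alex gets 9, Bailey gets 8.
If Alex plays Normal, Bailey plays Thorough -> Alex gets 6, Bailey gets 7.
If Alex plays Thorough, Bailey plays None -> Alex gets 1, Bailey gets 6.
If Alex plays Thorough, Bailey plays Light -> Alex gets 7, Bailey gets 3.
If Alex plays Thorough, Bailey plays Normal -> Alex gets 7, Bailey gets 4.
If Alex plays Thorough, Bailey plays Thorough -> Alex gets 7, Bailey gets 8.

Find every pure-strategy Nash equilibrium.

Pure-strategy Nash equilibria: (Light, None); (Normal, Normal); (Thorough, Thorough)

For each strategy profile, look for a profitable unilateral deviation.
(Light, None): Alex gets 7, best alternative 3; Bailey gets 7, best alternative 6. No profitable deviation — NE.
(Light, Light): Bailey can switch to None (6 → 7). Not NE.
(Light, Normal): Alex can switch to Normal (2 → 9). Not NE.
(Light, Thorough): Alex can switch to Normal (4 → 6). Not NE.
(Normal, None): Alex can switch to Light (3 → 7). Not NE.
(Normal, Light): Alex can switch to Light (6 → 8). Not NE.
(Normal, Normal): Alex gets 9, best alternative 7; Bailey gets 8, best alternative 7. No profitable deviation — NE.
(Normal, Thorough): Alex can switch to Thorough (6 → 7). Not NE.
(Thorough, None): Alex can switch to Light (1 → 7). Not NE.
(Thorough, Light): Alex can switch to Light (7 → 8). Not NE.
(Thorough, Normal): Alex can switch to Normal (7 → 9). Not NE.
(Thorough, Thorough): Alex gets 7, best alternative 6; Bailey gets 8, best alternative 6. No profitable deviation — NE.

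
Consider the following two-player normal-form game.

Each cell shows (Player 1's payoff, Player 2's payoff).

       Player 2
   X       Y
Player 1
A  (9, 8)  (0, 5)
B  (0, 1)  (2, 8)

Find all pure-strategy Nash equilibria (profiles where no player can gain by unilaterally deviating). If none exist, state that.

Player 1 against X: payoffs 9, 0 → best response A.
Player 1 against Y: payoffs 0, 2 → best response B.
Player 2 against A: payoffs 8, 5 → best response X.
Player 2 against B: payoffs 1, 8 → best response Y.
Mutual best responses: (A, X); (B, Y).

(A, X) and (B, Y)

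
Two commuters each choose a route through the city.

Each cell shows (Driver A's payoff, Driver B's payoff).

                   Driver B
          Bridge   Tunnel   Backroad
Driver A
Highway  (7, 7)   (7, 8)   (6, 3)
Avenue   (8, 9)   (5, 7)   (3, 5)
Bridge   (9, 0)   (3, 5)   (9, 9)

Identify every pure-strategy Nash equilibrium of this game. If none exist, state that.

Driver A against Bridge: payoffs 7, 8, 9 → best response Bridge.
Driver A against Tunnel: payoffs 7, 5, 3 → best response Highway.
Driver A against Backroad: payoffs 6, 3, 9 → best response Bridge.
Driver B against Highway: payoffs 7, 8, 3 → best response Tunnel.
Driver B against Avenue: payoffs 9, 7, 5 → best response Bridge.
Driver B against Bridge: payoffs 0, 5, 9 → best response Backroad.
Mutual best responses: (Highway, Tunnel); (Bridge, Backroad).

(Highway, Tunnel) and (Bridge, Backroad)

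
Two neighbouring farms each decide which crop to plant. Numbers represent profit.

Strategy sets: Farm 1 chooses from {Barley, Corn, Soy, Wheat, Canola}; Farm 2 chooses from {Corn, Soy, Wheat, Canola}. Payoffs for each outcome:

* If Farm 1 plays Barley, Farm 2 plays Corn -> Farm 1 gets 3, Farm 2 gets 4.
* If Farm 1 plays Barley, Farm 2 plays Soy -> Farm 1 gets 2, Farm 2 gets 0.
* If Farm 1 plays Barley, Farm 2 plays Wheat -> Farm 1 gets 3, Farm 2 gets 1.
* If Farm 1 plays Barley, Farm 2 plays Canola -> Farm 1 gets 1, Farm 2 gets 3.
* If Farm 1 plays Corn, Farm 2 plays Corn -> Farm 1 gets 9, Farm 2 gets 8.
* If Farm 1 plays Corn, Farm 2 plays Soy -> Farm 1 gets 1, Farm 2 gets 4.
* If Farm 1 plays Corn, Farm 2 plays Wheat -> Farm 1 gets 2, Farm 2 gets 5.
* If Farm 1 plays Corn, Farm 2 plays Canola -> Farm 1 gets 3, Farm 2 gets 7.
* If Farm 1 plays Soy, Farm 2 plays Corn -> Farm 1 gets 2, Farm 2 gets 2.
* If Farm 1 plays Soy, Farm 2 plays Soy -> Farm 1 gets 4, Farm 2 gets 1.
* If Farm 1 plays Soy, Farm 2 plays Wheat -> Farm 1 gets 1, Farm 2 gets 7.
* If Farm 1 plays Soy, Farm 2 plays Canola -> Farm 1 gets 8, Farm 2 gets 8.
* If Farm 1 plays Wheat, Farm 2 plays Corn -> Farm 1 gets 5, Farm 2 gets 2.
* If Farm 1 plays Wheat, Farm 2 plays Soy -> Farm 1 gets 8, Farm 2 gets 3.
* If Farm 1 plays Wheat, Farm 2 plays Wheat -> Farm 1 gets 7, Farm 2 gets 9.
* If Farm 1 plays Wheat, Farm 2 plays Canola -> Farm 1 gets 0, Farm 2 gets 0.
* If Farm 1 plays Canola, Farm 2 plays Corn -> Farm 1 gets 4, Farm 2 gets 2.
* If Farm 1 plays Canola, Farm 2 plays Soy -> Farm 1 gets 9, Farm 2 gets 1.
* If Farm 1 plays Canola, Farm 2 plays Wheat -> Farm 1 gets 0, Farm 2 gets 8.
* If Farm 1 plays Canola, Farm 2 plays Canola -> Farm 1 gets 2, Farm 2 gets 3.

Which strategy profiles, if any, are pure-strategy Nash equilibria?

Farm 1 against Corn: payoffs 3, 9, 2, 5, 4 → best response Corn.
Farm 1 against Soy: payoffs 2, 1, 4, 8, 9 → best response Canola.
Farm 1 against Wheat: payoffs 3, 2, 1, 7, 0 → best response Wheat.
Farm 1 against Canola: payoffs 1, 3, 8, 0, 2 → best response Soy.
Farm 2 against Barley: payoffs 4, 0, 1, 3 → best response Corn.
Farm 2 against Corn: payoffs 8, 4, 5, 7 → best response Corn.
Farm 2 against Soy: payoffs 2, 1, 7, 8 → best response Canola.
Farm 2 against Wheat: payoffs 2, 3, 9, 0 → best response Wheat.
Farm 2 against Canola: payoffs 2, 1, 8, 3 → best response Wheat.
Mutual best responses: (Corn, Corn); (Soy, Canola); (Wheat, Wheat).

(Corn, Corn) and (Soy, Canola) and (Wheat, Wheat)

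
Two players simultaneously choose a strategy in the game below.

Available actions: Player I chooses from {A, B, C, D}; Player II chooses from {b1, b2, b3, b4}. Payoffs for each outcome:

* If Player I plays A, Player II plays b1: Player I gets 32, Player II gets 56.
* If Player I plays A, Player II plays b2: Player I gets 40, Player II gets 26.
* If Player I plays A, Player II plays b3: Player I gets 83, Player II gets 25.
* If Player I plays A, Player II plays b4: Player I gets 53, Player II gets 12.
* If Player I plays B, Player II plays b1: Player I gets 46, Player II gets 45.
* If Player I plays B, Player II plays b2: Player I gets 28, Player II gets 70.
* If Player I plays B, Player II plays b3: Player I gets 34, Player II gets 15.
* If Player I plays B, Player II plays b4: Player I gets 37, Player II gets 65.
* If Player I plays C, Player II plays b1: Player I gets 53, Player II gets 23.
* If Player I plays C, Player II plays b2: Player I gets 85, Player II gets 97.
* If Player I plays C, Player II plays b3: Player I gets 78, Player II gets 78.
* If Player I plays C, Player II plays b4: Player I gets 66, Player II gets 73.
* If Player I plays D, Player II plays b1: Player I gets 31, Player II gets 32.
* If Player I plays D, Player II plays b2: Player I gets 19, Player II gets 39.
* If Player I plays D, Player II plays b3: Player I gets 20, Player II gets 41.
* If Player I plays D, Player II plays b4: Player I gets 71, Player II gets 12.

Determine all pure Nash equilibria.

Pure NE: (C, b2)

(A, b1): Player I can switch to B (32 → 46). Not NE.
(A, b2): Player I can switch to C (40 → 85). Not NE.
(A, b3): Player II can switch to b1 (25 → 56). Not NE.
(A, b4): Player I can switch to C (53 → 66). Not NE.
(B, b1): Player I can switch to C (46 → 53). Not NE.
(B, b2): Player I can switch to A (28 → 40). Not NE.
(C, b2): Player I gets 85, best alternative 40; Player II gets 97, best alternative 78. No profitable deviation — NE.
(The remaining 9 profiles each have a profitable deviation by the same check.)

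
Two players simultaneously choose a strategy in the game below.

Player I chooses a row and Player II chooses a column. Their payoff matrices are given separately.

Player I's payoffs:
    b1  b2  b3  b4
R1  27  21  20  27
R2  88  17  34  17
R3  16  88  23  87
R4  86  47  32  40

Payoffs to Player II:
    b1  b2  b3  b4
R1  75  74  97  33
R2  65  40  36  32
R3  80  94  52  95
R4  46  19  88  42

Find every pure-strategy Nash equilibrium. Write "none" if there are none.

For each player, find the best response to each opponent profile; mutual best responses are the pure NE.
Player I against b1: payoffs 27, 88, 16, 86 → best response R2.
Player I against b2: payoffs 21, 17, 88, 47 → best response R3.
Player I against b3: payoffs 20, 34, 23, 32 → best response R2.
Player I against b4: payoffs 27, 17, 87, 40 → best response R3.
Player II against R1: payoffs 75, 74, 97, 33 → best response b3.
Player II against R2: payoffs 65, 40, 36, 32 → best response b1.
Player II against R3: payoffs 80, 94, 52, 95 → best response b4.
Player II against R4: payoffs 46, 19, 88, 42 → best response b3.
Mutual best responses: (R2, b1); (R3, b4).

The pure Nash equilibria are (R2, b1); (R3, b4).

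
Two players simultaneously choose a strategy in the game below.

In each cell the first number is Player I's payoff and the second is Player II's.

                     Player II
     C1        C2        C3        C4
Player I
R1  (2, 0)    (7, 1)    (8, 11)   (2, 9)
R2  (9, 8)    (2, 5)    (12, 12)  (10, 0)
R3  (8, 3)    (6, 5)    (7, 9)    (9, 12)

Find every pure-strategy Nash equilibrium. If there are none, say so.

(R2, C3)

Player I against C1: payoffs 2, 9, 8 → best response R2.
Player I against C2: payoffs 7, 2, 6 → best response R1.
Player I against C3: payoffs 8, 12, 7 → best response R2.
Player I against C4: payoffs 2, 10, 9 → best response R2.
Player II against R1: payoffs 0, 1, 11, 9 → best response C3.
Player II against R2: payoffs 8, 5, 12, 0 → best response C3.
Player II against R3: payoffs 3, 5, 9, 12 → best response C4.
Mutual best responses: (R2, C3).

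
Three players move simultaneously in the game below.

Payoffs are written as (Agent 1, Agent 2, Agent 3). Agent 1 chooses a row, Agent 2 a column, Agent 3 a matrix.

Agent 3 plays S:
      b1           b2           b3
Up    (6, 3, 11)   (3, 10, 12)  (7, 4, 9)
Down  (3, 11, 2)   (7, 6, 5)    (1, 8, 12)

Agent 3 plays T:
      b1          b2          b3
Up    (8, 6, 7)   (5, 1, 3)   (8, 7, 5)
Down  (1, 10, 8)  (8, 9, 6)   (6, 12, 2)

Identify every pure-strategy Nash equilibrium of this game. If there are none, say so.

For each strategy profile, look for a profitable unilateral deviation.
(Up, b1, S): Agent 2 can switch to b2 (3 → 10). Not NE.
(Up, b1, T): Agent 2 can switch to b3 (6 → 7). Not NE.
(Up, b2, S): Agent 1 can switch to Down (3 → 7). Not NE.
(Up, b2, T): Agent 1 can switch to Down (5 → 8). Not NE.
(Up, b3, S): Agent 2 can switch to b2 (4 → 10). Not NE.
(Up, b3, T): Agent 3 can switch to S (5 → 9). Not NE.
(The remaining 6 profiles each have a profitable deviation by the same check.)

none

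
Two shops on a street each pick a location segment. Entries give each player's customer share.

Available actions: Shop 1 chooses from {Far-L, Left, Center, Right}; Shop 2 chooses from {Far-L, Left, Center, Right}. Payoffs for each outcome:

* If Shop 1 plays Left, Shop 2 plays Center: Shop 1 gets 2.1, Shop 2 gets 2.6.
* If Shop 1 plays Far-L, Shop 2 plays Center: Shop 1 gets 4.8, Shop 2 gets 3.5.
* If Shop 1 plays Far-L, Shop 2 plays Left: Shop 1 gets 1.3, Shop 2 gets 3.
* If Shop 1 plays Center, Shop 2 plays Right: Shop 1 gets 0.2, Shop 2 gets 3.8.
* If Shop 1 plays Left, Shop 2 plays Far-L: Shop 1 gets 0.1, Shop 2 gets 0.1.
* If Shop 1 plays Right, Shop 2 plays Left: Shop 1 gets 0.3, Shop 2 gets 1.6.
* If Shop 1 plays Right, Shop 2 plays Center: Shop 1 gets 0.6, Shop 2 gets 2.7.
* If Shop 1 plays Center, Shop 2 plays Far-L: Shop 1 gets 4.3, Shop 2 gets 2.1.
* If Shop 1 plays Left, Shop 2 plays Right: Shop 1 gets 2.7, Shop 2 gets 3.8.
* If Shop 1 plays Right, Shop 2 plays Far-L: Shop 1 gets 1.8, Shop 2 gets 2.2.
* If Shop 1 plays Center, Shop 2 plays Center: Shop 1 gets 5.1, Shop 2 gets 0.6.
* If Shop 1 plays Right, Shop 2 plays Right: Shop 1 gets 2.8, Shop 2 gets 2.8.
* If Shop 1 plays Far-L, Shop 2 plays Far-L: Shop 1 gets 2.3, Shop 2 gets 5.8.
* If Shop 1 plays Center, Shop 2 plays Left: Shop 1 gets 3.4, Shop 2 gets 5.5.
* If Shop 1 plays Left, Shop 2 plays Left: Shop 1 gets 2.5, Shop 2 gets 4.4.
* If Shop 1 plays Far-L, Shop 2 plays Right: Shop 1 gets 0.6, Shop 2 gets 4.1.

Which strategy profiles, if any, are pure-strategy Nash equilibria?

The pure Nash equilibria are (Center, Left), (Right, Right).

Shop 1 against Far-L: payoffs 2.3, 0.1, 4.3, 1.8 → best response Center.
Shop 1 against Left: payoffs 1.3, 2.5, 3.4, 0.3 → best response Center.
Shop 1 against Center: payoffs 4.8, 2.1, 5.1, 0.6 → best response Center.
Shop 1 against Right: payoffs 0.6, 2.7, 0.2, 2.8 → best response Right.
Shop 2 against Far-L: payoffs 5.8, 3, 3.5, 4.1 → best response Far-L.
Shop 2 against Left: payoffs 0.1, 4.4, 2.6, 3.8 → best response Left.
Shop 2 against Center: payoffs 2.1, 5.5, 0.6, 3.8 → best response Left.
Shop 2 against Right: payoffs 2.2, 1.6, 2.7, 2.8 → best response Right.
Mutual best responses: (Center, Left); (Right, Right).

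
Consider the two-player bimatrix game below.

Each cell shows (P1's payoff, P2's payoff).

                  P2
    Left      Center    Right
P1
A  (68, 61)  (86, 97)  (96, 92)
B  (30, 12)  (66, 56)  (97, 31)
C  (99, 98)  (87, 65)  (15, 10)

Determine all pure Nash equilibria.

(A, Left): P1 can switch to C (68 → 99). Not NE.
(A, Center): P1 can switch to C (86 → 87). Not NE.
(A, Right): P1 can switch to B (96 → 97). Not NE.
(B, Left): P1 can switch to A (30 → 68). Not NE.
(B, Center): P1 can switch to A (66 → 86). Not NE.
(B, Right): P2 can switch to Center (31 → 56). Not NE.
(C, Left): P1 gets 99, best alternative 68; P2 gets 98, best alternative 65. No profitable deviation — NE.
(The remaining 2 profiles each have a profitable deviation by the same check.)

Pure NE: (C, Left)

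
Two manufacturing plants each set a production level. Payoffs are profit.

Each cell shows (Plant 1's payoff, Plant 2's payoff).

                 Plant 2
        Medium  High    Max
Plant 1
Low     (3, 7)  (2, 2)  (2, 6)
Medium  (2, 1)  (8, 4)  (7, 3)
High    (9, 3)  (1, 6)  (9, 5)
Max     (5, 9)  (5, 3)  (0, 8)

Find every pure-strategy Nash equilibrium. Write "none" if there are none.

(Low, Medium): Plant 1 can switch to High (3 → 9). Not NE.
(Low, High): Plant 1 can switch to Medium (2 → 8). Not NE.
(Low, Max): Plant 1 can switch to Medium (2 → 7). Not NE.
(Medium, Medium): Plant 1 can switch to Low (2 → 3). Not NE.
(Medium, High): Plant 1 gets 8, best alternative 5; Plant 2 gets 4, best alternative 3. No profitable deviation — NE.
(Medium, Max): Plant 1 can switch to High (7 → 9). Not NE.
(High, Medium): Plant 2 can switch to High (3 → 6). Not NE.
(High, High): Plant 1 can switch to Low (1 → 2). Not NE.
(High, Max): Plant 2 can switch to High (5 → 6). Not NE.
(Max, Medium): Plant 1 can switch to High (5 → 9). Not NE.
(Max, High): Plant 1 can switch to Medium (5 → 8). Not NE.
(Max, Max): Plant 1 can switch to Low (0 → 2). Not NE.

The unique pure-strategy Nash equilibrium is (Medium, High).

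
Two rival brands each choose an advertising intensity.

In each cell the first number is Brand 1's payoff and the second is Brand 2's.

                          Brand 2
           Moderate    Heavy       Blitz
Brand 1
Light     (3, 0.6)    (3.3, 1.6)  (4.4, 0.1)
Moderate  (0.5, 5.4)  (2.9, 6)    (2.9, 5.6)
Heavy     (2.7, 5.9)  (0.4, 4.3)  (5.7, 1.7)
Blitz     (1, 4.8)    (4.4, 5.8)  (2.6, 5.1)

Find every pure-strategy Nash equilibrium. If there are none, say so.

For each strategy profile, look for a profitable unilateral deviation.
(Light, Moderate): Brand 2 can switch to Heavy (0.6 → 1.6). Not NE.
(Light, Heavy): Brand 1 can switch to Blitz (3.3 → 4.4). Not NE.
(Light, Blitz): Brand 1 can switch to Heavy (4.4 → 5.7). Not NE.
(Moderate, Moderate): Brand 1 can switch to Light (0.5 → 3). Not NE.
(Moderate, Heavy): Brand 1 can switch to Light (2.9 → 3.3). Not NE.
(Moderate, Blitz): Brand 1 can switch to Light (2.9 → 4.4). Not NE.
(Heavy, Moderate): Brand 1 can switch to Light (2.7 → 3). Not NE.
(Heavy, Heavy): Brand 1 can switch to Light (0.4 → 3.3). Not NE.
(Heavy, Blitz): Brand 2 can switch to Moderate (1.7 → 5.9). Not NE.
(Blitz, Moderate): Brand 1 can switch to Light (1 → 3). Not NE.
(Blitz, Heavy): Brand 1 gets 4.4, best alternative 3.3; Brand 2 gets 5.8, best alternative 5.1. No profitable deviation — NE.
(Blitz, Blitz): Brand 1 can switch to Light (2.6 → 4.4). Not NE.

The unique pure-strategy Nash equilibrium is (Blitz, Heavy).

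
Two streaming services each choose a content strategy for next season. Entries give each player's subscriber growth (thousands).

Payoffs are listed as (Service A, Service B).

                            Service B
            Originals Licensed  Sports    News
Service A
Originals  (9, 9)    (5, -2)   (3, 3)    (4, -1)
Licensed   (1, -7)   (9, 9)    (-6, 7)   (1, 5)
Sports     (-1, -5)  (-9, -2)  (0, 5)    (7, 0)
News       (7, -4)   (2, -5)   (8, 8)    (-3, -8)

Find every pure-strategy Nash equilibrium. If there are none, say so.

The pure Nash equilibria are (Originals, Originals) and (Licensed, Licensed) and (News, Sports).

(Originals, Originals): Service A gets 9, best alternative 7; Service B gets 9, best alternative 3. No profitable deviation — NE.
(Originals, Licensed): Service A can switch to Licensed (5 → 9). Not NE.
(Originals, Sports): Service A can switch to News (3 → 8). Not NE.
(Originals, News): Service A can switch to Sports (4 → 7). Not NE.
(Licensed, Originals): Service A can switch to Originals (1 → 9). Not NE.
(Licensed, Licensed): Service A gets 9, best alternative 5; Service B gets 9, best alternative 7. No profitable deviation — NE.
(Licensed, Sports): Service A can switch to Originals (-6 → 3). Not NE.
(Licensed, News): Service A can switch to Originals (1 → 4). Not NE.
(Sports, Originals): Service A can switch to Originals (-1 → 9). Not NE.
(Sports, Licensed): Service A can switch to Originals (-9 → 5). Not NE.
(Sports, Sports): Service A can switch to Originals (0 → 3). Not NE.
(Sports, News): Service B can switch to Sports (0 → 5). Not NE.
(News, Originals): Service A can switch to Originals (7 → 9). Not NE.
(News, Licensed): Service A can switch to Originals (2 → 5). Not NE.
(News, Sports): Service A gets 8, best alternative 3; Service B gets 8, best alternative -4. No profitable deviation — NE.
(The remaining 1 profile has a profitable deviation by the same check.)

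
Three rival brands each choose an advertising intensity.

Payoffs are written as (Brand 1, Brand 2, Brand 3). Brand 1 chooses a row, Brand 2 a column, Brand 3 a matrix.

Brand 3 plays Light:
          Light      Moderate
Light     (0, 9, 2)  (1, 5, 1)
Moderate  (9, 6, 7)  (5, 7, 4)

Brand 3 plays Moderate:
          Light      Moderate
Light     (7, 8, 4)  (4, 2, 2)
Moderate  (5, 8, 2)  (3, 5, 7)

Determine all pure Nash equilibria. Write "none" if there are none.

The unique pure-strategy Nash equilibrium is (Light, Light, Moderate).

For each player, find the best response to each opponent profile; mutual best responses are the pure NE.
Brand 1 against (Light, Light): payoffs 0, 9 → best response Moderate.
Brand 1 against (Light, Moderate): payoffs 7, 5 → best response Light.
Brand 1 against (Moderate, Light): payoffs 1, 5 → best response Moderate.
Brand 1 against (Moderate, Moderate): payoffs 4, 3 → best response Light.
Brand 2 against (Light, Light): payoffs 9, 5 → best response Light.
Brand 2 against (Light, Moderate): payoffs 8, 2 → best response Light.
Brand 2 against (Moderate, Light): payoffs 6, 7 → best response Moderate.
Brand 2 against (Moderate, Moderate): payoffs 8, 5 → best response Light.
Brand 3 against (Light, Light): payoffs 2, 4 → best response Moderate.
Brand 3 against (Light, Moderate): payoffs 1, 2 → best response Moderate.
Brand 3 against (Moderate, Light): payoffs 7, 2 → best response Light.
Brand 3 against (Moderate, Moderate): payoffs 4, 7 → best response Moderate.
Mutual best responses: (Light, Light, Moderate).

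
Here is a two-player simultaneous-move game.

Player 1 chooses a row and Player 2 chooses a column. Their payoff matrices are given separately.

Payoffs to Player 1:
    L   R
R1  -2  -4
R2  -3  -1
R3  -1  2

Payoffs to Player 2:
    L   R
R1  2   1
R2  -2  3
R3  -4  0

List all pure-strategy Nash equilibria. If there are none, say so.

Pure NE: (R3, R)

For each player, find the best response to each opponent profile; mutual best responses are the pure NE.
Player 1 against L: payoffs -2, -3, -1 → best response R3.
Player 1 against R: payoffs -4, -1, 2 → best response R3.
Player 2 against R1: payoffs 2, 1 → best response L.
Player 2 against R2: payoffs -2, 3 → best response R.
Player 2 against R3: payoffs -4, 0 → best response R.
Mutual best responses: (R3, R).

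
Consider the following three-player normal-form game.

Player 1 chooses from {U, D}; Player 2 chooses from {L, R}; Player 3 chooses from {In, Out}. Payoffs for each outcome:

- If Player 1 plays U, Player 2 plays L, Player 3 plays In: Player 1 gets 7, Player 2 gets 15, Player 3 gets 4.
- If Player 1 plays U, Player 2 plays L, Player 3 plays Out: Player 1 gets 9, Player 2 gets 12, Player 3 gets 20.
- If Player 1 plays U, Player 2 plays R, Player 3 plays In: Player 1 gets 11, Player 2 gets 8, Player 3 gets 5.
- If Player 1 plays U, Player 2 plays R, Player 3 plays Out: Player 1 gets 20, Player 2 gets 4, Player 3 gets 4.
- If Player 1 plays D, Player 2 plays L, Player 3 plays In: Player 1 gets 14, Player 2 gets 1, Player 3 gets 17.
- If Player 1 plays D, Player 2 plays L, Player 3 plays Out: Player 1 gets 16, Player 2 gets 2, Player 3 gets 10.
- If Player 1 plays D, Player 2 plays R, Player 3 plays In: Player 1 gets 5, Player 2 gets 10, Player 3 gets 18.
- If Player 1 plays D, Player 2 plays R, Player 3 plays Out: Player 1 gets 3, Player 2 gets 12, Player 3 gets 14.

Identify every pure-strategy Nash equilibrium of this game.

(U, L, In): Player 1 can switch to D (7 → 14). Not NE.
(U, L, Out): Player 1 can switch to D (9 → 16). Not NE.
(U, R, In): Player 2 can switch to L (8 → 15). Not NE.
(U, R, Out): Player 2 can switch to L (4 → 12). Not NE.
(D, L, In): Player 2 can switch to R (1 → 10). Not NE.
(D, L, Out): Player 2 can switch to R (2 → 12). Not NE.
(D, R, In): Player 1 can switch to U (5 → 11). Not NE.
(D, R, Out): Player 1 can switch to U (3 → 20). Not NE.

There is no pure-strategy Nash equilibrium.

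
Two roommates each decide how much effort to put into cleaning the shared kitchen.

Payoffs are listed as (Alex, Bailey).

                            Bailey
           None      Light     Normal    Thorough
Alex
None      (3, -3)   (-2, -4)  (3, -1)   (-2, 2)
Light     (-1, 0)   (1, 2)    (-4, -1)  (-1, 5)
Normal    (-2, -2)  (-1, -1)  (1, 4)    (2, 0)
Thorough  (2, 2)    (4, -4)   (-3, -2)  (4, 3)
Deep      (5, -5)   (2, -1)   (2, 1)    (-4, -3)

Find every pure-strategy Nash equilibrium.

Pure NE: (Thorough, Thorough)

Mark each player's best response to every combination of opponents' strategies; a profile where every player is best-responding is a pure Nash equilibrium.
Alex against None: payoffs 3, -1, -2, 2, 5 → best response Deep.
Alex against Light: payoffs -2, 1, -1, 4, 2 → best response Thorough.
Alex against Normal: payoffs 3, -4, 1, -3, 2 → best response None.
Alex against Thorough: payoffs -2, -1, 2, 4, -4 → best response Thorough.
Bailey against None: payoffs -3, -4, -1, 2 → best response Thorough.
Bailey against Light: payoffs 0, 2, -1, 5 → best response Thorough.
Bailey against Normal: payoffs -2, -1, 4, 0 → best response Normal.
Bailey against Thorough: payoffs 2, -4, -2, 3 → best response Thorough.
Bailey against Deep: payoffs -5, -1, 1, -3 → best response Normal.
Mutual best responses: (Thorough, Thorough).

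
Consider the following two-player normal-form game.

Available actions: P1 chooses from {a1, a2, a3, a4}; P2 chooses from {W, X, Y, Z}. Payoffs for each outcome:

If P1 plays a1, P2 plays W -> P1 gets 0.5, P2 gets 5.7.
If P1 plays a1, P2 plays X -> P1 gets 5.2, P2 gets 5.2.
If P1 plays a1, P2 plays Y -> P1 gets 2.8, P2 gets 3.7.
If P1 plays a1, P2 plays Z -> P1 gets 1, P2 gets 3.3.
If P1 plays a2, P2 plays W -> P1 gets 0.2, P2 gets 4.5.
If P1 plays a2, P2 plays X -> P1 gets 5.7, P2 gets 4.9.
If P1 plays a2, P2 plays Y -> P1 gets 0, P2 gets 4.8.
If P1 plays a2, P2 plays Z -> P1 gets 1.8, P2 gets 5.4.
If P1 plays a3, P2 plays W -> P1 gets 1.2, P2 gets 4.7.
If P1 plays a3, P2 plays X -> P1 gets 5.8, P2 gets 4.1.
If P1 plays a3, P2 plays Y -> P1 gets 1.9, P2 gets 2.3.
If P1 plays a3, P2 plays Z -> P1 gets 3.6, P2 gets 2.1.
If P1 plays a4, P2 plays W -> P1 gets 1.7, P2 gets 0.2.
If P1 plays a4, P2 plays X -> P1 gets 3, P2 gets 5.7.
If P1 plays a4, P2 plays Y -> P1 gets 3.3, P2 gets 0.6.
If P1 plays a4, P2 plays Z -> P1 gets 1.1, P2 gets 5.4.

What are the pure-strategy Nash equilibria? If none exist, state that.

No pure-strategy Nash equilibrium.

P1 against W: payoffs 0.5, 0.2, 1.2, 1.7 → best response a4.
P1 against X: payoffs 5.2, 5.7, 5.8, 3 → best response a3.
P1 against Y: payoffs 2.8, 0, 1.9, 3.3 → best response a4.
P1 against Z: payoffs 1, 1.8, 3.6, 1.1 → best response a3.
P2 against a1: payoffs 5.7, 5.2, 3.7, 3.3 → best response W.
P2 against a2: payoffs 4.5, 4.9, 4.8, 5.4 → best response Z.
P2 against a3: payoffs 4.7, 4.1, 2.3, 2.1 → best response W.
P2 against a4: payoffs 0.2, 5.7, 0.6, 5.4 → best response X.
No profile is a mutual best response for all players.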